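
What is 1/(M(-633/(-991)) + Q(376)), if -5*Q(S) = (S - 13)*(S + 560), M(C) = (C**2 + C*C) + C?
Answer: -4910405/333672553803 ≈ -1.4716e-5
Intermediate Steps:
M(C) = C + 2*C**2 (M(C) = (C**2 + C**2) + C = 2*C**2 + C = C + 2*C**2)
Q(S) = -(-13 + S)*(560 + S)/5 (Q(S) = -(S - 13)*(S + 560)/5 = -(-13 + S)*(560 + S)/5)
1/(M(-633/(-991)) + Q(376)) = 1/((-633/(-991))*(1 + 2*(-633/(-991))) + (1456 - 547/5*376 - 1/5*376**2)) = 1/((-633*(-1/991))*(1 + 2*(-633*(-1/991))) + (1456 - 205672/5 - 1/5*141376)) = 1/(633*(1 + 2*(633/991))/991 + (1456 - 205672/5 - 141376/5)) = 1/(633*(1 + 1266/991)/991 - 339768/5) = 1/((633/991)*(2257/991) - 339768/5) = 1/(1428681/982081 - 339768/5) = 1/(-333672553803/4910405) = -4910405/333672553803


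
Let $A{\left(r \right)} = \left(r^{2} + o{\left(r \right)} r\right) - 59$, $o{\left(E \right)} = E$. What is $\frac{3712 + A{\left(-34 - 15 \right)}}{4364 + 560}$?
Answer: $\frac{8455}{4924} \approx 1.7171$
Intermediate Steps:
$A{\left(r \right)} = -59 + 2 r^{2}$ ($A{\left(r \right)} = \left(r^{2} + r r\right) - 59 = \left(r^{2} + r^{2}\right) - 59 = 2 r^{2} - 59 = -59 + 2 r^{2}$)
$\frac{3712 + A{\left(-34 - 15 \right)}}{4364 + 560} = \frac{3712 - \left(59 - 2 \left(-34 - 15\right)^{2}\right)}{4364 + 560} = \frac{3712 - \left(59 - 2 \left(-49\right)^{2}\right)}{4924} = \left(3712 + \left(-59 + 2 \cdot 2401\right)\right) \frac{1}{4924} = \left(3712 + \left(-59 + 4802\right)\right) \frac{1}{4924} = \left(3712 + 4743\right) \frac{1}{4924} = 8455 \cdot \frac{1}{4924} = \frac{8455}{4924}$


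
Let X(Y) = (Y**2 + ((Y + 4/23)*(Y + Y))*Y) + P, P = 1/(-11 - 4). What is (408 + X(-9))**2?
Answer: 105370353664/119025 ≈ 8.8528e+5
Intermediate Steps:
P = -1/15 (P = 1/(-15) = -1/15 ≈ -0.066667)
X(Y) = -1/15 + Y**2 + 2*Y**2*(4/23 + Y) (X(Y) = (Y**2 + ((Y + 4/23)*(Y + Y))*Y) - 1/15 = (Y**2 + ((Y + 4*(1/23))*(2*Y))*Y) - 1/15 = (Y**2 + ((Y + 4/23)*(2*Y))*Y) - 1/15 = (Y**2 + ((4/23 + Y)*(2*Y))*Y) - 1/15 = (Y**2 + (2*Y*(4/23 + Y))*Y) - 1/15 = (Y**2 + 2*Y**2*(4/23 + Y)) - 1/15 = -1/15 + Y**2 + 2*Y**2*(4/23 + Y))
(408 + X(-9))**2 = (408 + (-1/15 + 2*(-9)**3 + (31/23)*(-9)**2))**2 = (408 + (-1/15 + 2*(-729) + (31/23)*81))**2 = (408 + (-1/15 - 1458 + 2511/23))**2 = (408 - 465368/345)**2 = (-324608/345)**2 = 105370353664/119025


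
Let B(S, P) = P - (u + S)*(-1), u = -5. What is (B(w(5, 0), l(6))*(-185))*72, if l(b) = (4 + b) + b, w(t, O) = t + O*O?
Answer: -213120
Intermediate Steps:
w(t, O) = t + O**2
l(b) = 4 + 2*b
B(S, P) = -5 + P + S (B(S, P) = P - (-5 + S)*(-1) = P - (5 - S) = P + (-5 + S) = -5 + P + S)
(B(w(5, 0), l(6))*(-185))*72 = ((-5 + (4 + 2*6) + (5 + 0**2))*(-185))*72 = ((-5 + (4 + 12) + (5 + 0))*(-185))*72 = ((-5 + 16 + 5)*(-185))*72 = (16*(-185))*72 = -2960*72 = -213120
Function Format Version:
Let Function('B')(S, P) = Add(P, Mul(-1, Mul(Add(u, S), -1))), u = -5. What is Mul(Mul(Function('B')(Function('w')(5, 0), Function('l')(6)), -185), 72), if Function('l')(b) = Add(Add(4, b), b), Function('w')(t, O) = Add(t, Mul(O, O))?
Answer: -213120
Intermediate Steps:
Function('w')(t, O) = Add(t, Pow(O, 2))
Function('l')(b) = Add(4, Mul(2, b))
Function('B')(S, P) = Add(-5, P, S) (Function('B')(S, P) = Add(P, Mul(-1, Mul(Add(-5, S), -1))) = Add(P, Mul(-1, Add(5, Mul(-1, S)))) = Add(P, Add(-5, S)) = Add(-5, P, S))
Mul(Mul(Function('B')(Function('w')(5, 0), Function('l')(6)), -185), 72) = Mul(Mul(Add(-5, Add(4, Mul(2, 6)), Add(5, Pow(0, 2))), -185), 72) = Mul(Mul(Add(-5, Add(4, 12), Add(5, 0)), -185), 72) = Mul(Mul(Add(-5, 16, 5), -185), 72) = Mul(Mul(16, -185), 72) = Mul(-2960, 72) = -213120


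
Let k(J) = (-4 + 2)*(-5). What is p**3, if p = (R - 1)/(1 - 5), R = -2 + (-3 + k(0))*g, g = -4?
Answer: 29791/64 ≈ 465.48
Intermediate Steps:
k(J) = 10 (k(J) = -2*(-5) = 10)
R = -30 (R = -2 + (-3 + 10)*(-4) = -2 + 7*(-4) = -2 - 28 = -30)
p = 31/4 (p = (-30 - 1)/(1 - 5) = -31/(-4) = -31*(-1/4) = 31/4 ≈ 7.7500)
p**3 = (31/4)**3 = 29791/64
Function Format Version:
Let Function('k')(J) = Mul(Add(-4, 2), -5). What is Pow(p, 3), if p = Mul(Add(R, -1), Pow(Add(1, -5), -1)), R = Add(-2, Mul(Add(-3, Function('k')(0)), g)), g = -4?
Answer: Rational(29791, 64) ≈ 465.48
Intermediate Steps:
Function('k')(J) = 10 (Function('k')(J) = Mul(-2, -5) = 10)
R = -30 (R = Add(-2, Mul(Add(-3, 10), -4)) = Add(-2, Mul(7, -4)) = Add(-2, -28) = -30)
p = Rational(31, 4) (p = Mul(Add(-30, -1), Pow(Add(1, -5), -1)) = Mul(-31, Pow(-4, -1)) = Mul(-31, Rational(-1, 4)) = Rational(31, 4) ≈ 7.7500)
Pow(p, 3) = Pow(Rational(31, 4), 3) = Rational(29791, 64)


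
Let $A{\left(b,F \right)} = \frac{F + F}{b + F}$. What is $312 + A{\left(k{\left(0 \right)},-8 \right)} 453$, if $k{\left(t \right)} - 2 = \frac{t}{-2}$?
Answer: $1520$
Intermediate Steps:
$k{\left(t \right)} = 2 - \frac{t}{2}$ ($k{\left(t \right)} = 2 + \frac{t}{-2} = 2 + t \left(- \frac{1}{2}\right) = 2 - \frac{t}{2}$)
$A{\left(b,F \right)} = \frac{2 F}{F + b}$
$312 + A{\left(k{\left(0 \right)},-8 \right)} 453 = 312 + 2 \left(-8\right) \frac{1}{-8 + \left(2 - 0\right)} 453 = 312 + 2 \left(-8\right) \frac{1}{-8 + \left(2 + 0\right)} 453 = 312 + 2 \left(-8\right) \frac{1}{-8 + 2} \cdot 453 = 312 + 2 \left(-8\right) \frac{1}{-6} \cdot 453 = 312 + 2 \left(-8\right) \left(- \frac{1}{6}\right) 453 = 312 + \frac{8}{3} \cdot 453 = 312 + 1208 = 1520$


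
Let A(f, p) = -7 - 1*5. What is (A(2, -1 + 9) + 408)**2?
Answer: 156816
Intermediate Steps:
A(f, p) = -12 (A(f, p) = -7 - 5 = -12)
(A(2, -1 + 9) + 408)**2 = (-12 + 408)**2 = 396**2 = 156816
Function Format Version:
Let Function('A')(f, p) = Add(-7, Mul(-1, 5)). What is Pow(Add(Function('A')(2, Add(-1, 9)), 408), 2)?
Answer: 156816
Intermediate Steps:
Function('A')(f, p) = -12 (Function('A')(f, p) = Add(-7, -5) = -12)
Pow(Add(Function('A')(2, Add(-1, 9)), 408), 2) = Pow(Add(-12, 408), 2) = Pow(396, 2) = 156816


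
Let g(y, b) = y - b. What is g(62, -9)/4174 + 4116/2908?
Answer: 4346663/3034498 ≈ 1.4324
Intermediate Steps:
g(62, -9)/4174 + 4116/2908 = (62 - 1*(-9))/4174 + 4116/2908 = (62 + 9)*(1/4174) + 4116*(1/2908) = 71*(1/4174) + 1029/727 = 71/4174 + 1029/727 = 4346663/3034498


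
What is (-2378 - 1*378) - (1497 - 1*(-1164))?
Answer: -5417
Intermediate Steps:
(-2378 - 1*378) - (1497 - 1*(-1164)) = (-2378 - 378) - (1497 + 1164) = -2756 - 1*2661 = -2756 - 2661 = -5417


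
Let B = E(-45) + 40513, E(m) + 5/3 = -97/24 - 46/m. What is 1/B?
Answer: 360/14582993 ≈ 2.4686e-5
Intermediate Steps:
E(m) = -137/24 - 46/m (E(m) = -5/3 + (-97/24 - 46/m) = -137/24 - 46/m)
B = 14582993/360 (B = (-137/24 - 46/(-45)) + 40513 = (-137/24 - 46*(-1/45)) + 40513 = (-137/24 + 46/45) + 40513 = -1687/360 + 40513 = 14582993/360 ≈ 40508.)
1/B = 1/(14582993/360) = 360/14582993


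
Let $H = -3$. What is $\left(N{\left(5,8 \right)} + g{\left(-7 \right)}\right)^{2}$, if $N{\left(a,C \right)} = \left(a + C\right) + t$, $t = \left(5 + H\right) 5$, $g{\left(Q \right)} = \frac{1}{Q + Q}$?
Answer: $\frac{103041}{196} \approx 525.72$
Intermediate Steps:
$g{\left(Q \right)} = \frac{1}{2 Q}$
$t = 10$ ($t = \left(5 - 3\right) 5 = 2 \cdot 5 = 10$)
$N{\left(a,C \right)} = 10 + C + a$ ($N{\left(a,C \right)} = \left(a + C\right) + 10 = \left(C + a\right) + 10 = 10 + C + a$)
$\left(N{\left(5,8 \right)} + g{\left(-7 \right)}\right)^{2} = \left(\left(10 + 8 + 5\right) + \frac{1}{2 \left(-7\right)}\right)^{2} = \left(23 + \frac{1}{2} \left(- \frac{1}{7}\right)\right)^{2} = \left(23 - \frac{1}{14}\right)^{2} = \left(\frac{321}{14}\right)^{2} = \frac{103041}{196}$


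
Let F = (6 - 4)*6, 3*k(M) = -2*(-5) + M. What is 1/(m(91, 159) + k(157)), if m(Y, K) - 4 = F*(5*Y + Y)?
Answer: 3/19835 ≈ 0.00015125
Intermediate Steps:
k(M) = 10/3 + M/3 (k(M) = (-2*(-5) + M)/3 = (10 + M)/3 = 10/3 + M/3)
F = 12 (F = 2*6 = 12)
m(Y, K) = 4 + 72*Y (m(Y, K) = 4 + 12*(5*Y + Y) = 4 + 12*(6*Y) = 4 + 72*Y)
1/(m(91, 159) + k(157)) = 1/((4 + 72*91) + (10/3 + (1/3)*157)) = 1/((4 + 6552) + (10/3 + 157/3)) = 1/(6556 + 167/3) = 1/(19835/3) = 3/19835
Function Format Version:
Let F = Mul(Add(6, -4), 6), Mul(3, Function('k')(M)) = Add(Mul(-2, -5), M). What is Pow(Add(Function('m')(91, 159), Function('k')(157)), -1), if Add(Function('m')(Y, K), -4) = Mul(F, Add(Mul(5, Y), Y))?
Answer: Rational(3, 19835) ≈ 0.00015125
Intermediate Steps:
Function('k')(M) = Add(Rational(10, 3), Mul(Rational(1, 3), M)) (Function('k')(M) = Mul(Rational(1, 3), Add(Mul(-2, -5), M)) = Mul(Rational(1, 3), Add(10, M)) = Add(Rational(10, 3), Mul(Rational(1, 3), M)))
F = 12 (F = Mul(2, 6) = 12)
Function('m')(Y, K) = Add(4, Mul(72, Y)) (Function('m')(Y, K) = Add(4, Mul(12, Add(Mul(5, Y), Y))) = Add(4, Mul(12, Mul(6, Y))) = Add(4, Mul(72, Y)))
Pow(Add(Function('m')(91, 159), Function('k')(157)), -1) = Pow(Add(Add(4, Mul(72, 91)), Add(Rational(10, 3), Mul(Rational(1, 3), 157))), -1) = Pow(Add(Add(4, 6552), Add(Rational(10, 3), Rational(157, 3))), -1) = Pow(Add(6556, Rational(167, 3)), -1) = Pow(Rational(19835, 3), -1) = Rational(3, 19835)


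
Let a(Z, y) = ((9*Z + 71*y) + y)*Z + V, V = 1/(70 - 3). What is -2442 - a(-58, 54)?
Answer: 12916661/67 ≈ 1.9279e+5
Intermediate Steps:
V = 1/67 ≈ 0.014925
a(Z, y) = 1/67 + Z*(9*Z + 72*y) (a(Z, y) = ((9*Z + 71*y) + y)*Z + 1/67 = (9*Z + 72*y)*Z + 1/67 = Z*(9*Z + 72*y) + 1/67 = 1/67 + Z*(9*Z + 72*y))
-2442 - a(-58, 54) = -2442 - (1/67 + 9*(-58)**2 + 72*(-58)*54) = -2442 - (1/67 + 9*3364 - 225504) = -2442 - (1/67 + 30276 - 225504) = -2442 - 1*(-13080275/67) = -2442 + 13080275/67 = 12916661/67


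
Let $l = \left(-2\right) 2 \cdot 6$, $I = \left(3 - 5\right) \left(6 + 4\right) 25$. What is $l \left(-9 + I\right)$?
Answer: $12216$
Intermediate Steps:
$I = -500$ ($I = \left(-2\right) 10 \cdot 25 = \left(-20\right) 25 = -500$)
$l = -24$ ($l = \left(-4\right) 6 = -24$)
$l \left(-9 + I\right) = - 24 \left(-9 - 500\right) = \left(-24\right) \left(-509\right) = 12216$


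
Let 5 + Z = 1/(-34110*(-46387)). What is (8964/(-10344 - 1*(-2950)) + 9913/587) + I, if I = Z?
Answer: 36655806581527379/3433725371119230 ≈ 10.675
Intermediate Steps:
Z = -7911302849/1582260570 (Z = -5 + 1/(-34110*(-46387)) = -5 - 1/34110*(-1/46387) = -5 + 1/1582260570 = -7911302849/1582260570 ≈ -5.0000)
I = -7911302849/1582260570 ≈ -5.0000
(8964/(-10344 - 1*(-2950)) + 9913/587) + I = (8964/(-10344 - 1*(-2950)) + 9913/587) - 7911302849/1582260570 = (8964/(-10344 + 2950) + 9913*(1/587)) - 7911302849/1582260570 = (8964/(-7394) + 9913/587) - 7911302849/1582260570 = (8964*(-1/7394) + 9913/587) - 7911302849/1582260570 = (-4482/3697 + 9913/587) - 7911302849/1582260570 = 34017427/2170139 - 7911302849/1582260570 = 36655806581527379/3433725371119230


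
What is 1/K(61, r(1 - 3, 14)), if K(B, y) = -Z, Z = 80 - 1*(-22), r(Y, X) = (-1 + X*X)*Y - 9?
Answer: -1/102 ≈ -0.0098039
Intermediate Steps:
r(Y, X) = -9 + Y*(-1 + X²) (r(Y, X) = (-1 + X²)*Y - 9 = Y*(-1 + X²) - 9 = -9 + Y*(-1 + X²))
Z = 102 (Z = 80 + 22 = 102)
K(B, y) = -102 (K(B, y) = -1*102 = -102)
1/K(61, r(1 - 3, 14)) = 1/(-102) = -1/102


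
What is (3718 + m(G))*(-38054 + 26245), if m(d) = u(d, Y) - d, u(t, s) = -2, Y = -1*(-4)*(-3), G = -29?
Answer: -44224705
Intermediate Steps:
Y = -12 (Y = 4*(-3) = -12)
m(d) = -2 - d
(3718 + m(G))*(-38054 + 26245) = (3718 + (-2 - 1*(-29)))*(-38054 + 26245) = (3718 + (-2 + 29))*(-11809) = (3718 + 27)*(-11809) = 3745*(-11809) = -44224705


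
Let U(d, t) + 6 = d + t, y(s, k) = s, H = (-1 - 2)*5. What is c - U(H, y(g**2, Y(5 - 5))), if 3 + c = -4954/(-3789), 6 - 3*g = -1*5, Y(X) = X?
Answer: 7405/1263 ≈ 5.8630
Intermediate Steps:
g = 11/3 (g = 2 - (-1)*5/3 = 2 - 1/3*(-5) = 2 + 5/3 = 11/3 ≈ 3.6667)
H = -15 (H = -3*5 = -15)
c = -6413/3789 (c = -3 - 4954/(-3789) = -3 - 4954*(-1/3789) = -3 + 4954/3789 = -6413/3789 ≈ -1.6925)
U(d, t) = -6 + d + t (U(d, t) = -6 + (d + t) = -6 + d + t)
c - U(H, y(g**2, Y(5 - 5))) = -6413/3789 - (-6 - 15 + (11/3)**2) = -6413/3789 - (-6 - 15 + 121/9) = -6413/3789 - 1*(-68/9) = -6413/3789 + 68/9 = 7405/1263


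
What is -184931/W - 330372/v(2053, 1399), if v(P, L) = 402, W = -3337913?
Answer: -100371259/122141 ≈ -821.77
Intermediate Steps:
-184931/W - 330372/v(2053, 1399) = -184931/(-3337913) - 330372/402 = -184931*(-1/3337913) - 330372*1/402 = 101/1823 - 55062/67 = -100371259/122141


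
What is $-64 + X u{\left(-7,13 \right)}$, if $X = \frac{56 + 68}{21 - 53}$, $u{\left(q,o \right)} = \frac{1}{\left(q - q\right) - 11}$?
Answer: $- \frac{5601}{88} \approx -63.648$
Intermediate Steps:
$u{\left(q,o \right)} = - \frac{1}{11}$ ($u{\left(q,o \right)} = \frac{1}{0 - 11} = \frac{1}{-11} = - \frac{1}{11}$)
$X = - \frac{31}{8}$ ($X = \frac{124}{-32} = 124 \left(- \frac{1}{32}\right) = - \frac{31}{8} \approx -3.875$)
$-64 + X u{\left(-7,13 \right)} = -64 - - \frac{31}{88} = -64 + \frac{31}{88} = - \frac{5601}{88}$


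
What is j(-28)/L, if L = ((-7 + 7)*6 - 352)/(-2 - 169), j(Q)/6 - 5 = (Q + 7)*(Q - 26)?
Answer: 584307/176 ≈ 3319.9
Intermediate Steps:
j(Q) = 30 + 6*(-26 + Q)*(7 + Q) (j(Q) = 30 + 6*((Q + 7)*(Q - 26)) = 30 + 6*((7 + Q)*(-26 + Q)) = 30 + 6*((-26 + Q)*(7 + Q)) = 30 + 6*(-26 + Q)*(7 + Q))
L = 352/171 (L = (0*6 - 352)/(-171) = (0 - 352)*(-1/171) = -352*(-1/171) = 352/171 ≈ 2.0585)
j(-28)/L = (-1062 - 114*(-28) + 6*(-28)²)/(352/171) = (-1062 + 3192 + 6*784)*(171/352) = (-1062 + 3192 + 4704)*(171/352) = 6834*(171/352) = 584307/176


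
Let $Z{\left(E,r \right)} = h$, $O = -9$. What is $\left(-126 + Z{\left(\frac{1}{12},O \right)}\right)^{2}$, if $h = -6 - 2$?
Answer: $17956$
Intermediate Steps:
$h = -8$ ($h = -6 - 2 = -8$)
$Z{\left(E,r \right)} = -8$
$\left(-126 + Z{\left(\frac{1}{12},O \right)}\right)^{2} = \left(-126 - 8\right)^{2} = \left(-134\right)^{2} = 17956$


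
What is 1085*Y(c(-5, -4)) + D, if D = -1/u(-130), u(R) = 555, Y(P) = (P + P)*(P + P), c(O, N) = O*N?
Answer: 963479999/555 ≈ 1.7360e+6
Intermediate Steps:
c(O, N) = N*O
Y(P) = 4*P**2 (Y(P) = (2*P)*(2*P) = 4*P**2)
D = -1/555 ≈ -0.0018018
1085*Y(c(-5, -4)) + D = 1085*(4*(-4*(-5))**2) - 1/555 = 1085*(4*20**2) - 1/555 = 1085*(4*400) - 1/555 = 1085*1600 - 1/555 = 1736000 - 1/555 = 963479999/555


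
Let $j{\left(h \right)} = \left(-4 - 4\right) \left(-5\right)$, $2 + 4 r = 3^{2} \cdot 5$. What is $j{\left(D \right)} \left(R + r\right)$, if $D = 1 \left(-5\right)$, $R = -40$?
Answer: $-1170$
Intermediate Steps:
$D = -5$
$r = \frac{43}{4}$ ($r = - \frac{1}{2} + \frac{3^{2} \cdot 5}{4} = - \frac{1}{2} + \frac{9 \cdot 5}{4} = - \frac{1}{2} + \frac{1}{4} \cdot 45 = - \frac{1}{2} + \frac{45}{4} = \frac{43}{4} \approx 10.75$)
$j{\left(h \right)} = 40$ ($j{\left(h \right)} = \left(-8\right) \left(-5\right) = 40$)
$j{\left(D \right)} \left(R + r\right) = 40 \left(-40 + \frac{43}{4}\right) = 40 \left(- \frac{117}{4}\right) = -1170$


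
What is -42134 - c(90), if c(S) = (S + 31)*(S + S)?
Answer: -63914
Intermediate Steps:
c(S) = 2*S*(31 + S) (c(S) = (31 + S)*(2*S) = 2*S*(31 + S))
-42134 - c(90) = -42134 - 2*90*(31 + 90) = -42134 - 2*90*121 = -42134 - 1*21780 = -42134 - 21780 = -63914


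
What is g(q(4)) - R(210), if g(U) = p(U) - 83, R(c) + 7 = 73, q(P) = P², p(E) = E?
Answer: -133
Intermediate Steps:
R(c) = 66 (R(c) = -7 + 73 = 66)
g(U) = -83 + U (g(U) = U - 83 = -83 + U)
g(q(4)) - R(210) = (-83 + 4²) - 1*66 = (-83 + 16) - 66 = -67 - 66 = -133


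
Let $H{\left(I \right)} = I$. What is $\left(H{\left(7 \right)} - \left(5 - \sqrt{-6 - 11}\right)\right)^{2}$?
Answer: $\left(2 + i \sqrt{17}\right)^{2} \approx -13.0 + 16.492 i$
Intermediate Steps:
$\left(H{\left(7 \right)} - \left(5 - \sqrt{-6 - 11}\right)\right)^{2} = \left(7 - \left(5 - \sqrt{-6 - 11}\right)\right)^{2} = \left(7 - \left(5 - \sqrt{-17}\right)\right)^{2} = \left(7 - \left(5 - i \sqrt{17}\right)\right)^{2} = \left(2 + i \sqrt{17}\right)^{2}$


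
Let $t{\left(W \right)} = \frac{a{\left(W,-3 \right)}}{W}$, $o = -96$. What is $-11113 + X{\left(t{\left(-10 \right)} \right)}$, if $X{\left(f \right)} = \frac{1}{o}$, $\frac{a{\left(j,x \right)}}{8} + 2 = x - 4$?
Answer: $- \frac{1066849}{96} \approx -11113.0$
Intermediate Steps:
$a{\left(j,x \right)} = -48 + 8 x$ ($a{\left(j,x \right)} = -16 + 8 \left(x - 4\right) = -16 + 8 \left(-4 + x\right) = -16 + \left(-32 + 8 x\right) = -48 + 8 x$)
$t{\left(W \right)} = - \frac{72}{W}$ ($t{\left(W \right)} = \frac{-48 + 8 \left(-3\right)}{W} = \frac{-48 - 24}{W} = - \frac{72}{W}$)
$X{\left(f \right)} = - \frac{1}{96}$ ($X{\left(f \right)} = \frac{1}{-96} = - \frac{1}{96}$)
$-11113 + X{\left(t{\left(-10 \right)} \right)} = -11113 - \frac{1}{96} = - \frac{1066849}{96}$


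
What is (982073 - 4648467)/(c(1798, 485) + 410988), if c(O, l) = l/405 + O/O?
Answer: -148488957/16645103 ≈ -8.9209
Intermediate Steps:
c(O, l) = 1 + l/405 (c(O, l) = l*(1/405) + 1 = l/405 + 1 = 1 + l/405)
(982073 - 4648467)/(c(1798, 485) + 410988) = (982073 - 4648467)/((1 + (1/405)*485) + 410988) = -3666394/((1 + 97/81) + 410988) = -3666394/(178/81 + 410988) = -3666394/33290206/81 = -3666394*81/33290206 = -148488957/16645103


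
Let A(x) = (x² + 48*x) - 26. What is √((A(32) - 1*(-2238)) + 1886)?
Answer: √6658 ≈ 81.597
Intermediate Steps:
A(x) = -26 + x² + 48*x
√((A(32) - 1*(-2238)) + 1886) = √(((-26 + 32² + 48*32) - 1*(-2238)) + 1886) = √(((-26 + 1024 + 1536) + 2238) + 1886) = √((2534 + 2238) + 1886) = √(4772 + 1886) = √6658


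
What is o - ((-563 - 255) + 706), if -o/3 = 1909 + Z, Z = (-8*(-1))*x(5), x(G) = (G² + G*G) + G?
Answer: -6935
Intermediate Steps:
x(G) = G + 2*G² (x(G) = (G² + G²) + G = 2*G² + G = G + 2*G²)
Z = 440 (Z = (-8*(-1))*(5*(1 + 2*5)) = 8*(5*(1 + 10)) = 8*(5*11) = 8*55 = 440)
o = -7047 (o = -3*(1909 + 440) = -3*2349 = -7047)
o - ((-563 - 255) + 706) = -7047 - ((-563 - 255) + 706) = -7047 - (-818 + 706) = -7047 - 1*(-112) = -7047 + 112 = -6935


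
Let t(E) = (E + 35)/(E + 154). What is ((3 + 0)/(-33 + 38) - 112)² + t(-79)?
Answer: 930703/75 ≈ 12409.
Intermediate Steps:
t(E) = (35 + E)/(154 + E)
((3 + 0)/(-33 + 38) - 112)² + t(-79) = ((3 + 0)/(-33 + 38) - 112)² + (35 - 79)/(154 - 79) = (3/5 - 112)² - 44/75 = (3*(⅕) - 112)² + (1/75)*(-44) = (⅗ - 112)² - 44/75 = (-557/5)² - 44/75 = 310249/25 - 44/75 = 930703/75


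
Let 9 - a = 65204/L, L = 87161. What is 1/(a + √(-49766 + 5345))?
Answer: 935673335/5044558562698 - 7597039921*I*√44421/337985423700766 ≈ 0.00018548 - 0.0047374*I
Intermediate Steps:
a = 719245/87161 (a = 9 - 65204/87161 = 719245/87161 ≈ 8.2519)
1/(a + √(-49766 + 5345)) = 1/(719245/87161 + √(-49766 + 5345)) = 1/(719245/87161 + √(-44421)) = 1/(719245/87161 + I*√44421)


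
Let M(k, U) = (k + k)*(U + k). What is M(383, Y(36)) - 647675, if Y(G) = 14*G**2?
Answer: 13544007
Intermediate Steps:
M(k, U) = 2*k*(U + k) (M(k, U) = (2*k)*(U + k) = 2*k*(U + k))
M(383, Y(36)) - 647675 = 2*383*(14*36**2 + 383) - 647675 = 2*383*(14*1296 + 383) - 647675 = 2*383*(18144 + 383) - 647675 = 2*383*18527 - 647675 = 14191682 - 647675 = 13544007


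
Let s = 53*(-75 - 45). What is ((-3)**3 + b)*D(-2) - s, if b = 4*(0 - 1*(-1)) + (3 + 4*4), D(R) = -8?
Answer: 6392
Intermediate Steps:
b = 23 (b = 4*(0 + 1) + (3 + 16) = 4*1 + 19 = 4 + 19 = 23)
s = -6360 (s = 53*(-120) = -6360)
((-3)**3 + b)*D(-2) - s = ((-3)**3 + 23)*(-8) - 1*(-6360) = (-27 + 23)*(-8) + 6360 = -4*(-8) + 6360 = 32 + 6360 = 6392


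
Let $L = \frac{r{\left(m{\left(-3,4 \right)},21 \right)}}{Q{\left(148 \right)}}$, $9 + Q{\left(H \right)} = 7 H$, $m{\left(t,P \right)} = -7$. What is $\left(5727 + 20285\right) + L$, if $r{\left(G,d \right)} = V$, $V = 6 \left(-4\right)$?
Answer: $\frac{26714300}{1027} \approx 26012.0$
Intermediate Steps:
$V = -24$
$r{\left(G,d \right)} = -24$
$Q{\left(H \right)} = -9 + 7 H$
$L = - \frac{24}{1027}$ ($L = - \frac{24}{-9 + 7 \cdot 148} = - \frac{24}{-9 + 1036} = - \frac{24}{1027} \approx -0.023369$)
$\left(5727 + 20285\right) + L = \left(5727 + 20285\right) - \frac{24}{1027} = 26012 - \frac{24}{1027} = \frac{26714300}{1027}$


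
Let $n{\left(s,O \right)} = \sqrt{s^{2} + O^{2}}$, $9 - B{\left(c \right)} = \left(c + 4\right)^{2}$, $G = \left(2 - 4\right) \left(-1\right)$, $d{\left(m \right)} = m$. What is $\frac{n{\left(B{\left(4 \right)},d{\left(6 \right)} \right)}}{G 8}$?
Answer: $\frac{\sqrt{3061}}{16} \approx 3.4579$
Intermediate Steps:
$G = 2$ ($G = \left(-2\right) \left(-1\right) = 2$)
$B{\left(c \right)} = 9 - \left(4 + c\right)^{2}$ ($B{\left(c \right)} = 9 - \left(c + 4\right)^{2} = 9 - \left(4 + c\right)^{2}$)
$n{\left(s,O \right)} = \sqrt{O^{2} + s^{2}}$
$\frac{n{\left(B{\left(4 \right)},d{\left(6 \right)} \right)}}{G 8} = \frac{\sqrt{6^{2} + \left(9 - \left(4 + 4\right)^{2}\right)^{2}}}{2 \cdot 8} = \frac{\sqrt{36 + \left(9 - 8^{2}\right)^{2}}}{16} = \sqrt{36 + \left(9 - 64\right)^{2}} \cdot \frac{1}{16} = \sqrt{36 + \left(-55\right)^{2}} \cdot \frac{1}{16} = \sqrt{36 + 3025} \cdot \frac{1}{16} = \sqrt{3061} \cdot \frac{1}{16} = \frac{\sqrt{3061}}{16}$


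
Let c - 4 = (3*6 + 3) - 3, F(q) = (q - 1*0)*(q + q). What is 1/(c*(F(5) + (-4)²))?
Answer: 1/1452 ≈ 0.00068871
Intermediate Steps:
F(q) = 2*q² (F(q) = (q + 0)*(2*q) = q*(2*q) = 2*q²)
c = 22 (c = 4 + ((3*6 + 3) - 3) = 4 + ((18 + 3) - 3) = 4 + (21 - 3) = 4 + 18 = 22)
1/(c*(F(5) + (-4)²)) = 1/(22*(2*5² + (-4)²)) = 1/(22*(2*25 + 16)) = 1/(22*(50 + 16)) = 1/(22*66) = 1/1452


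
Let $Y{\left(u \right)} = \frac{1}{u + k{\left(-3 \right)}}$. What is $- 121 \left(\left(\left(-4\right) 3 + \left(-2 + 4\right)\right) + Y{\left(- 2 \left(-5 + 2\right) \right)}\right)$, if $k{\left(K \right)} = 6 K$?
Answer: $\frac{14641}{12} \approx 1220.1$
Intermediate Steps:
$Y{\left(u \right)} = \frac{1}{-18 + u}$ ($Y{\left(u \right)} = \frac{1}{u + 6 \left(-3\right)} = \frac{1}{u - 18} = \frac{1}{-18 + u}$)
$- 121 \left(\left(\left(-4\right) 3 + \left(-2 + 4\right)\right) + Y{\left(- 2 \left(-5 + 2\right) \right)}\right) = - 121 \left(\left(\left(-4\right) 3 + \left(-2 + 4\right)\right) + \frac{1}{-18 - 2 \left(-5 + 2\right)}\right) = - 121 \left(\left(-12 + 2\right) + \frac{1}{-18 - -6}\right) = - 121 \left(-10 + \frac{1}{-18 + 6}\right) = - 121 \left(-10 + \frac{1}{-12}\right) = - 121 \left(-10 - \frac{1}{12}\right) = \left(-121\right) \left(- \frac{121}{12}\right) = \frac{14641}{12}$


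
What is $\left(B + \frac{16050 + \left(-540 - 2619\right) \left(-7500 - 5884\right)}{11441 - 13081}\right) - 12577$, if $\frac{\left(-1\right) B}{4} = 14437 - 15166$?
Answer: $- \frac{29070073}{820} \approx -35451.0$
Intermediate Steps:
$B = 2916$ ($B = - 4 \left(14437 - 15166\right) = \left(-4\right) \left(-729\right) = 2916$)
$\left(B + \frac{16050 + \left(-540 - 2619\right) \left(-7500 - 5884\right)}{11441 - 13081}\right) - 12577 = \left(2916 + \frac{16050 + \left(-540 - 2619\right) \left(-7500 - 5884\right)}{11441 - 13081}\right) - 12577 = \left(2916 + \frac{16050 - -42280056}{-1640}\right) - 12577 = \left(2916 + \left(16050 + 42280056\right) \left(- \frac{1}{1640}\right)\right) - 12577 = \left(2916 + 42296106 \left(- \frac{1}{1640}\right)\right) - 12577 = \left(2916 - \frac{21148053}{820}\right) - 12577 = - \frac{18756933}{820} - 12577 = - \frac{29070073}{820}$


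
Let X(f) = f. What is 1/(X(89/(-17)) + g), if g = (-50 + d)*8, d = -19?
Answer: -17/9473 ≈ -0.0017946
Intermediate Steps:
g = -552 (g = (-50 - 19)*8 = -69*8 = -552)
1/(X(89/(-17)) + g) = 1/(89/(-17) - 552) = 1/(89*(-1/17) - 552) = 1/(-89/17 - 552) = 1/(-9473/17) = -17/9473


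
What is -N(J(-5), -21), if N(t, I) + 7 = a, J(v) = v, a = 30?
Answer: -23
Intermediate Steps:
N(t, I) = 23 (N(t, I) = -7 + 30 = 23)
-N(J(-5), -21) = -1*23 = -23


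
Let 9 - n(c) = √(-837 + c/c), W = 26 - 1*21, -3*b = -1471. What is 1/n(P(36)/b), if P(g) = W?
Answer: 9/917 + 2*I*√209/917 ≈ 0.0098146 + 0.031531*I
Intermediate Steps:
b = 1471/3 (b = -⅓*(-1471) = 1471/3 ≈ 490.33)
W = 5 (W = 26 - 21 = 5)
P(g) = 5
n(c) = 9 - 2*I*√209 (n(c) = 9 - √(-837 + c/c) = 9 - √(-837 + 1) = 9 - √(-836) = 9 - 2*I*√209)
1/n(P(36)/b) = 1/(9 - 2*I*√209)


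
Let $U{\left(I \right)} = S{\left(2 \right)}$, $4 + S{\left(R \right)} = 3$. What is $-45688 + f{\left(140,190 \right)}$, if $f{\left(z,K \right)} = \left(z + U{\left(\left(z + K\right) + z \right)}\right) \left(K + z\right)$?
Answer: $182$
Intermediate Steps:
$S{\left(R \right)} = -1$ ($S{\left(R \right)} = -4 + 3 = -1$)
$U{\left(I \right)} = -1$
$f{\left(z,K \right)} = \left(-1 + z\right) \left(K + z\right)$ ($f{\left(z,K \right)} = \left(z - 1\right) \left(K + z\right) = \left(-1 + z\right) \left(K + z\right)$)
$-45688 + f{\left(140,190 \right)} = -45688 + \left(140^{2} - 190 - 140 + 190 \cdot 140\right) = -45688 + \left(19600 - 190 - 140 + 26600\right) = -45688 + 45870 = 182$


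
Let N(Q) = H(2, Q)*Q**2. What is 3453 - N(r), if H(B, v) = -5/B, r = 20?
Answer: 4453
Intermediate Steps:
N(Q) = -5*Q**2/2 (N(Q) = (-5/2)*Q**2 = (-5*1/2)*Q**2 = -5*Q**2/2)
3453 - N(r) = 3453 - (-5)*20**2/2 = 3453 - (-5)*400/2 = 3453 - 1*(-1000) = 3453 + 1000 = 4453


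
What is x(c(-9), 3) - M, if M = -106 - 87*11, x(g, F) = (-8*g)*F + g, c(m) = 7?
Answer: 902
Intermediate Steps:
x(g, F) = g - 8*F*g (x(g, F) = -8*F*g + g = g - 8*F*g)
M = -1063 (M = -106 - 957 = -1063)
x(c(-9), 3) - M = 7*(1 - 8*3) - 1*(-1063) = 7*(1 - 24) + 1063 = 7*(-23) + 1063 = -161 + 1063 = 902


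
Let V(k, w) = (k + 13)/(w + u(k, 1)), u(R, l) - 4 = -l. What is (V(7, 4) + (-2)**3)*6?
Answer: -216/7 ≈ -30.857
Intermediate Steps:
u(R, l) = 4 - l
V(k, w) = (13 + k)/(3 + w) (V(k, w) = (k + 13)/(w + (4 - 1*1)) = (13 + k)/(w + (4 - 1)) = (13 + k)/(w + 3) = (13 + k)/(3 + w))
(V(7, 4) + (-2)**3)*6 = ((13 + 7)/(3 + 4) + (-2)**3)*6 = (20/7 - 8)*6 = -36/7*6 = -216/7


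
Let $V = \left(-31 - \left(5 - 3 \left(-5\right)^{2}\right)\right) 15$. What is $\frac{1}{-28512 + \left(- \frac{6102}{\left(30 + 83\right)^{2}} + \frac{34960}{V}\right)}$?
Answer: $- \frac{13221}{376173374} \approx -3.5146 \cdot 10^{-5}$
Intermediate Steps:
$V = 585$ ($V = \left(-31 + \left(-5 + 3 \cdot 25\right)\right) 15 = \left(-31 + \left(-5 + 75\right)\right) 15 = \left(-31 + 70\right) 15 = 39 \cdot 15 = 585$)
$\frac{1}{-28512 + \left(- \frac{6102}{\left(30 + 83\right)^{2}} + \frac{34960}{V}\right)} = \frac{1}{-28512 + \left(- \frac{6102}{\left(30 + 83\right)^{2}} + \frac{34960}{585}\right)} = \frac{1}{-28512 + \left(- \frac{6102}{113^{2}} + 34960 \cdot \frac{1}{585}\right)} = \frac{1}{-28512 + \left(- \frac{6102}{12769} + \frac{6992}{117}\right)} = \frac{1}{-28512 + \left(\left(-6102\right) \frac{1}{12769} + \frac{6992}{117}\right)} = \frac{1}{-28512 + \left(- \frac{54}{113} + \frac{6992}{117}\right)} = \frac{1}{-28512 + \frac{783778}{13221}} = \frac{1}{- \frac{376173374}{13221}} = - \frac{13221}{376173374}$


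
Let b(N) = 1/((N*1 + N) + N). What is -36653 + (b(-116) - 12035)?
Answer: -16943425/348 ≈ -48688.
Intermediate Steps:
b(N) = 1/(3*N) (b(N) = 1/((N + N) + N) = 1/(2*N + N) = 1/(3*N))
-36653 + (b(-116) - 12035) = -36653 + ((⅓)/(-116) - 12035) = -36653 + ((⅓)*(-1/116) - 12035) = -36653 + (-1/348 - 12035) = -36653 - 4188181/348 = -16943425/348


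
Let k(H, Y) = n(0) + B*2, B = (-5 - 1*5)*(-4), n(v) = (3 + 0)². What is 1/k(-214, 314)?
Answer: 1/89 ≈ 0.011236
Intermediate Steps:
n(v) = 9 (n(v) = 3² = 9)
B = 40 (B = (-5 - 5)*(-4) = -10*(-4) = 40)
k(H, Y) = 89 (k(H, Y) = 9 + 40*2 = 9 + 80 = 89)
1/k(-214, 314) = 1/89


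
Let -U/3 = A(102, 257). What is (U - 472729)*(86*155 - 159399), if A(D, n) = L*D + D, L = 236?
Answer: 79644268319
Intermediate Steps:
A(D, n) = 237*D (A(D, n) = 236*D + D = 237*D)
U = -72522 (U = -711*102 = -3*24174 = -72522)
(U - 472729)*(86*155 - 159399) = (-72522 - 472729)*(86*155 - 159399) = -545251*(13330 - 159399) = -545251*(-146069) = 79644268319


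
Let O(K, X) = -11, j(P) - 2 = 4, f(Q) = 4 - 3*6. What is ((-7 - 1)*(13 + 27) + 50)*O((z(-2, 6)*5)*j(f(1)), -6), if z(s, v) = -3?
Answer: 2970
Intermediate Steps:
f(Q) = -14 (f(Q) = 4 - 18 = -14)
j(P) = 6 (j(P) = 2 + 4 = 6)
((-7 - 1)*(13 + 27) + 50)*O((z(-2, 6)*5)*j(f(1)), -6) = ((-7 - 1)*(13 + 27) + 50)*(-11) = (-8*40 + 50)*(-11) = (-320 + 50)*(-11) = -270*(-11) = 2970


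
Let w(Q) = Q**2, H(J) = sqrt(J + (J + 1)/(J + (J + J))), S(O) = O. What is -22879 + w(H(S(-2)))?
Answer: -137285/6 ≈ -22881.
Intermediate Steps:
H(J) = sqrt(J + (1 + J)/(3*J)) (H(J) = sqrt(J + (1 + J)/(J + 2*J)) = sqrt(J + (1 + J)/((3*J))) = sqrt(J + (1 + J)*(1/(3*J))) = sqrt(J + (1 + J)/(3*J)))
-22879 + w(H(S(-2))) = -22879 + (sqrt(3 + 3/(-2) + 9*(-2))/3)**2 = -22879 + (sqrt(3 + 3*(-1/2) - 18)/3)**2 = -22879 + (sqrt(3 - 3/2 - 18)/3)**2 = -22879 + (sqrt(-33/2)/3)**2 = -22879 + ((I*sqrt(66)/2)/3)**2 = -22879 + (I*sqrt(66)/6)**2 = -22879 - 11/6 = -137285/6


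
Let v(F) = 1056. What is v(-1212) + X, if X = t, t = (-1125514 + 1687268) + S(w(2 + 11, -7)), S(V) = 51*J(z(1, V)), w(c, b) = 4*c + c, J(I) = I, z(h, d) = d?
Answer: 566125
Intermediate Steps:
w(c, b) = 5*c
S(V) = 51*V
t = 565069 (t = (-1125514 + 1687268) + 51*(5*(2 + 11)) = 561754 + 51*(5*13) = 561754 + 51*65 = 561754 + 3315 = 565069)
X = 565069
v(-1212) + X = 1056 + 565069 = 566125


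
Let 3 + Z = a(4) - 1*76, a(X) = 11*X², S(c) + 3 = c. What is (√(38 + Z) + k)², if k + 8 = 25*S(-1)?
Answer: 11799 - 648*√15 ≈ 9289.3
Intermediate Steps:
S(c) = -3 + c
k = -108 (k = -8 + 25*(-3 - 1) = -8 + 25*(-4) = -8 - 100 = -108)
Z = 97 (Z = -3 + (11*4² - 1*76) = -3 + (11*16 - 76) = -3 + (176 - 76) = -3 + 100 = 97)
(√(38 + Z) + k)² = (√(38 + 97) - 108)² = (√135 - 108)² = (3*√15 - 108)² = (-108 + 3*√15)²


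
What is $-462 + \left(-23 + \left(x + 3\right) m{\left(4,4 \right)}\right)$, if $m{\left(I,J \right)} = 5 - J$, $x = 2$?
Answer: $-480$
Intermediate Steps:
$-462 + \left(-23 + \left(x + 3\right) m{\left(4,4 \right)}\right) = -462 - \left(23 - \left(2 + 3\right) \left(5 - 4\right)\right) = -462 - \left(23 - 5 \left(5 - 4\right)\right) = -462 + \left(-23 + 5 \cdot 1\right) = -462 + \left(-23 + 5\right) = -462 - 18 = -480$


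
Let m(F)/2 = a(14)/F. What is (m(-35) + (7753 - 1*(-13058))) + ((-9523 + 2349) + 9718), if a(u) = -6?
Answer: 817437/35 ≈ 23355.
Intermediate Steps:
m(F) = -12/F (m(F) = 2*(-6/F) = -12/F)
(m(-35) + (7753 - 1*(-13058))) + ((-9523 + 2349) + 9718) = (-12/(-35) + (7753 - 1*(-13058))) + ((-9523 + 2349) + 9718) = (-12*(-1/35) + (7753 + 13058)) + (-7174 + 9718) = (12/35 + 20811) + 2544 = 728397/35 + 2544 = 817437/35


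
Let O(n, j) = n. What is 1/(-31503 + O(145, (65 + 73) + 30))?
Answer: -1/31358 ≈ -3.1890e-5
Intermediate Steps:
1/(-31503 + O(145, (65 + 73) + 30)) = 1/(-31503 + 145) = 1/(-31358) = -1/31358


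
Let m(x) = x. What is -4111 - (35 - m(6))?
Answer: -4140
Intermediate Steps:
-4111 - (35 - m(6)) = -4111 - (35 - 1*6) = -4111 - (35 - 6) = -4111 - 1*29 = -4111 - 29 = -4140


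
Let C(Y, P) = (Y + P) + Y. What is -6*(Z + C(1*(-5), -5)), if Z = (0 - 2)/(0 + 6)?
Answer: 92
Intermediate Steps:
Z = -⅓ (Z = -2/6 = -2*⅙ = -⅓ ≈ -0.33333)
C(Y, P) = P + 2*Y (C(Y, P) = (P + Y) + Y = P + 2*Y)
-6*(Z + C(1*(-5), -5)) = -6*(-⅓ + (-5 + 2*(1*(-5)))) = -6*(-⅓ + (-5 + 2*(-5))) = -6*(-⅓ + (-5 - 10)) = -6*(-⅓ - 15) = -6*(-46/3) = 92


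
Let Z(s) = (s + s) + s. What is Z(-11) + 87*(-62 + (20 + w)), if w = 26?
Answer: -1425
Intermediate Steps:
Z(s) = 3*s (Z(s) = 2*s + s = 3*s)
Z(-11) + 87*(-62 + (20 + w)) = 3*(-11) + 87*(-62 + (20 + 26)) = -33 + 87*(-62 + 46) = -33 + 87*(-16) = -33 - 1392 = -1425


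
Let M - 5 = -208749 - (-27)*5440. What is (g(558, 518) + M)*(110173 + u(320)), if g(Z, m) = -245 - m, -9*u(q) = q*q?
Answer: -55685235439/9 ≈ -6.1872e+9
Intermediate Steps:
u(q) = -q**2/9 (u(q) = -q*q/9 = -q**2/9)
M = -61864 (M = 5 + (-208749 - (-27)*5440) = 5 + (-208749 - 1*(-146880)) = 5 + (-208749 + 146880) = 5 - 61869 = -61864)
(g(558, 518) + M)*(110173 + u(320)) = ((-245 - 1*518) - 61864)*(110173 - 1/9*320**2) = ((-245 - 518) - 61864)*(110173 - 1/9*102400) = (-763 - 61864)*(110173 - 102400/9) = -62627*889157/9 = -55685235439/9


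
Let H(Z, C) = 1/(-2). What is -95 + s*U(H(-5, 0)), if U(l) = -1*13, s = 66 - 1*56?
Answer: -225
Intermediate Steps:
H(Z, C) = -½
s = 10 (s = 66 - 56 = 10)
U(l) = -13
-95 + s*U(H(-5, 0)) = -95 + 10*(-13) = -95 - 130 = -225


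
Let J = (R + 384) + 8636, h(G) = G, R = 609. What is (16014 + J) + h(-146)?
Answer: 25497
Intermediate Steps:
J = 9629 (J = (609 + 384) + 8636 = 993 + 8636 = 9629)
(16014 + J) + h(-146) = (16014 + 9629) - 146 = 25643 - 146 = 25497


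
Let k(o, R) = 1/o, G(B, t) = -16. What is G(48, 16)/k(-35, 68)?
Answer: 560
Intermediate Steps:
G(48, 16)/k(-35, 68) = -16/(1/(-35)) = -16/(-1/35) = -16*(-35) = 560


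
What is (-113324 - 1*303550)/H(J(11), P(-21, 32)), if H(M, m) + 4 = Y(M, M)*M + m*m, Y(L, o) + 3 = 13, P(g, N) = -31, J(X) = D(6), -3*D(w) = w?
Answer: -416874/937 ≈ -444.90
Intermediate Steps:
D(w) = -w/3
J(X) = -2 (J(X) = -⅓*6 = -2)
Y(L, o) = 10 (Y(L, o) = -3 + 13 = 10)
H(M, m) = -4 + m² + 10*M (H(M, m) = -4 + (10*M + m*m) = -4 + (10*M + m²) = -4 + (m² + 10*M) = -4 + m² + 10*M)
(-113324 - 1*303550)/H(J(11), P(-21, 32)) = (-113324 - 1*303550)/(-4 + (-31)² + 10*(-2)) = (-113324 - 303550)/(-4 + 961 - 20) = -416874/937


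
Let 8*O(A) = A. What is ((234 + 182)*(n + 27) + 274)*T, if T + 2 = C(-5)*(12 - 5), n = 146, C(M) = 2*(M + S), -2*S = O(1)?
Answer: -21058543/4 ≈ -5.2646e+6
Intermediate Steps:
O(A) = A/8
S = -1/16 ≈ -0.062500
C(M) = -⅛ + 2*M (C(M) = 2*(M - 1/16) = 2*(-1/16 + M) = -⅛ + 2*M)
T = -583/8 (T = -2 + (-⅛ + 2*(-5))*(12 - 5) = -2 + (-⅛ - 10)*7 = -2 - 81/8*7 = -2 - 567/8 = -583/8 ≈ -72.875)
((234 + 182)*(n + 27) + 274)*T = ((234 + 182)*(146 + 27) + 274)*(-583/8) = (416*173 + 274)*(-583/8) = (71968 + 274)*(-583/8) = 72242*(-583/8) = -21058543/4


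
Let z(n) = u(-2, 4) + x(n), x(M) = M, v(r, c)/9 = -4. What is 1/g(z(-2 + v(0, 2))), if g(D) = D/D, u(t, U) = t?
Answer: 1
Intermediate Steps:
v(r, c) = -36 (v(r, c) = 9*(-4) = -36)
z(n) = -2 + n
g(D) = 1
1/g(z(-2 + v(0, 2))) = 1/1 = 1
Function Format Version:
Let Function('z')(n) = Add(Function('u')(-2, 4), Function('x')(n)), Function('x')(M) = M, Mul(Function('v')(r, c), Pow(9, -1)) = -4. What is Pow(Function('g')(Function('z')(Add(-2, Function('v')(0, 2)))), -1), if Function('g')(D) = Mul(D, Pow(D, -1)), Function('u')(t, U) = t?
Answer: 1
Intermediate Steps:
Function('v')(r, c) = -36 (Function('v')(r, c) = Mul(9, -4) = -36)
Function('z')(n) = Add(-2, n)
Function('g')(D) = 1
Pow(Function('g')(Function('z')(Add(-2, Function('v')(0, 2)))), -1) = Pow(1, -1) = 1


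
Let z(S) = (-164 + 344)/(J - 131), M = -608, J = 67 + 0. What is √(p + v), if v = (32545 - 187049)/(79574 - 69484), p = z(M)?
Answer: I*√7381122565/20180 ≈ 4.2574*I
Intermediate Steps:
J = 67
z(S) = -45/16 (z(S) = (-164 + 344)/(67 - 131) = 180/(-64) = 180*(-1/64) = -45/16)
p = -45/16 ≈ -2.8125
v = -77252/5045 (v = -154504/10090 = -154504*1/10090 = -77252/5045 ≈ -15.313)
√(p + v) = √(-45/16 - 77252/5045) = √(-1463057/80720) = I*√7381122565/20180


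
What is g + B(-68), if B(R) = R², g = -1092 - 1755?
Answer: 1777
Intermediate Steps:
g = -2847
g + B(-68) = -2847 + (-68)² = -2847 + 4624 = 1777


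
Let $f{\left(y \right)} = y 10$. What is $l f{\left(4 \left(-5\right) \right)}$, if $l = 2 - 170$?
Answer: $33600$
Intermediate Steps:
$f{\left(y \right)} = 10 y$
$l = -168$ ($l = 2 - 170 = -168$)
$l f{\left(4 \left(-5\right) \right)} = - 168 \cdot 10 \cdot 4 \left(-5\right) = - 168 \cdot 10 \left(-20\right) = \left(-168\right) \left(-200\right) = 33600$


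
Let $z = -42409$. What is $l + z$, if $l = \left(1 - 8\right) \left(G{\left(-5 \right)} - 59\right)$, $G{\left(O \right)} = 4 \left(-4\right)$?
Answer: $-41884$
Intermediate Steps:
$G{\left(O \right)} = -16$
$l = 525$ ($l = \left(1 - 8\right) \left(-16 - 59\right) = \left(1 - 8\right) \left(-75\right) = \left(-7\right) \left(-75\right) = 525$)
$l + z = 525 - 42409 = -41884$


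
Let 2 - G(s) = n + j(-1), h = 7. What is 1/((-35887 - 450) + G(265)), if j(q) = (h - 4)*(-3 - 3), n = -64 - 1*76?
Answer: -1/36177 ≈ -2.7642e-5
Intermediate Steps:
n = -140 (n = -64 - 76 = -140)
j(q) = -18 (j(q) = (7 - 4)*(-3 - 3) = 3*(-6) = -18)
G(s) = 160 (G(s) = 2 - (-140 - 18) = 2 - 1*(-158) = 2 + 158 = 160)
1/((-35887 - 450) + G(265)) = 1/((-35887 - 450) + 160) = 1/(-36337 + 160) = 1/(-36177) = -1/36177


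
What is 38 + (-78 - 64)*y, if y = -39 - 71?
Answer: 15658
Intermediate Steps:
y = -110
38 + (-78 - 64)*y = 38 + (-78 - 64)*(-110) = 38 - 142*(-110) = 38 + 15620 = 15658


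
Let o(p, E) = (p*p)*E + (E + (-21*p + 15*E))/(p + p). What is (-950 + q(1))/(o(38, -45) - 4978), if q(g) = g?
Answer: 2774/204551 ≈ 0.013561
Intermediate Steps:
o(p, E) = E*p² + (-21*p + 16*E)/(2*p) (o(p, E) = p²*E + (-21*p + 16*E)/((2*p)) = E*p² + (-21*p + 16*E)*(1/(2*p)) = E*p² + (-21*p + 16*E)/(2*p))
(-950 + q(1))/(o(38, -45) - 4978) = (-950 + 1)/((-21/2 - 45*38² + 8*(-45)/38) - 4978) = -949/((-21/2 - 45*1444 + 8*(-45)*(1/38)) - 4978) = -949/((-21/2 - 64980 - 180/19) - 4978) = -949/(-2469999/38 - 4978) = -949/(-2659163/38) = -949*(-38/2659163) = 2774/204551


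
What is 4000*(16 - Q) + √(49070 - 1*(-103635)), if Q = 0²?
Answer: 64000 + √152705 ≈ 64391.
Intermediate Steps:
Q = 0
4000*(16 - Q) + √(49070 - 1*(-103635)) = 4000*(16 - 1*0) + √(49070 - 1*(-103635)) = 4000*(16 + 0) + √(49070 + 103635) = 4000*16 + √152705 = 64000 + √152705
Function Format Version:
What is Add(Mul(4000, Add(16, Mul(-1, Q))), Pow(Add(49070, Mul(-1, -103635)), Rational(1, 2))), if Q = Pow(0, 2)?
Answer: Add(64000, Pow(152705, Rational(1, 2))) ≈ 64391.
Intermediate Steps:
Q = 0
Add(Mul(4000, Add(16, Mul(-1, Q))), Pow(Add(49070, Mul(-1, -103635)), Rational(1, 2))) = Add(Mul(4000, Add(16, Mul(-1, 0))), Pow(Add(49070, Mul(-1, -103635)), Rational(1, 2))) = Add(Mul(4000, Add(16, 0)), Pow(Add(49070, 103635), Rational(1, 2))) = Add(Mul(4000, 16), Pow(152705, Rational(1, 2))) = Add(64000, Pow(152705, Rational(1, 2)))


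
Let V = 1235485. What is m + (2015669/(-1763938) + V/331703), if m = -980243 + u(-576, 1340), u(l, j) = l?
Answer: -573879144958367443/585103526414 ≈ -9.8082e+5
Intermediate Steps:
m = -980819 (m = -980243 - 576 = -980819)
m + (2015669/(-1763938) + V/331703) = -980819 + (2015669/(-1763938) + 1235485/331703) = -980819 + (2015669*(-1/1763938) + 1235485*(1/331703)) = -980819 + (-2015669/1763938 + 1235485/331703) = -980819 + 1510715485623/585103526414 = -573879144958367443/585103526414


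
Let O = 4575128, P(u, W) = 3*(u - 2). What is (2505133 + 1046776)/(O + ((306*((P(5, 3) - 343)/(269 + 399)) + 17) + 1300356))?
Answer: 3551909/5875348 ≈ 0.60454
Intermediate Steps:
P(u, W) = -6 + 3*u (P(u, W) = 3*(-2 + u) = -6 + 3*u)
(2505133 + 1046776)/(O + ((306*((P(5, 3) - 343)/(269 + 399)) + 17) + 1300356)) = (2505133 + 1046776)/(4575128 + ((306*(((-6 + 3*5) - 343)/(269 + 399)) + 17) + 1300356)) = 3551909/(4575128 + ((306*(((-6 + 15) - 343)/668) + 17) + 1300356)) = 3551909/(4575128 + ((306*((9 - 343)*(1/668)) + 17) + 1300356)) = 3551909/(4575128 + ((306*(-334*1/668) + 17) + 1300356)) = 3551909/(4575128 + ((306*(-½) + 17) + 1300356)) = 3551909/(4575128 + ((-153 + 17) + 1300356)) = 3551909/(4575128 + (-136 + 1300356)) = 3551909/(4575128 + 1300220) = 3551909/5875348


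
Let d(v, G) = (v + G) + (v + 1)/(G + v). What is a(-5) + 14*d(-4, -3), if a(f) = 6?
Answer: -86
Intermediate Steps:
d(v, G) = G + v + (1 + v)/(G + v) (d(v, G) = (G + v) + (1 + v)/(G + v) = G + v + (1 + v)/(G + v))
a(-5) + 14*d(-4, -3) = 6 + 14*((1 - 4 + (-3)² + (-4)² + 2*(-3)*(-4))/(-3 - 4)) = 6 + 14*((1 - 4 + 9 + 16 + 24)/(-7)) = 6 + 14*(-⅐*46) = 6 + 14*(-46/7) = 6 - 92 = -86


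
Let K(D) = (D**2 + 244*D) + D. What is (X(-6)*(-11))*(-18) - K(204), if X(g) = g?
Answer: -92784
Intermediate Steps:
K(D) = D**2 + 245*D
(X(-6)*(-11))*(-18) - K(204) = -6*(-11)*(-18) - 204*(245 + 204) = 66*(-18) - 204*449 = -1188 - 1*91596 = -1188 - 91596 = -92784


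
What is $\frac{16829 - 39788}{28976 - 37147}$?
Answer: $\frac{22959}{8171} \approx 2.8098$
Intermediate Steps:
$\frac{16829 - 39788}{28976 - 37147} = - \frac{22959}{-8171} = \left(-22959\right) \left(- \frac{1}{8171}\right) = \frac{22959}{8171}$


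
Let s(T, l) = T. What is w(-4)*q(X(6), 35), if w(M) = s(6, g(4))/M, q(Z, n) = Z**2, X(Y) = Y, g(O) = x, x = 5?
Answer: -54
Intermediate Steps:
g(O) = 5
w(M) = 6/M
w(-4)*q(X(6), 35) = (6/(-4))*6**2 = (6*(-1/4))*36 = -3/2*36 = -54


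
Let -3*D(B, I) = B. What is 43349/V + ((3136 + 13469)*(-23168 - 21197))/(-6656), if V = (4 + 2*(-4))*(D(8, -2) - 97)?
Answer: 16960304991/153088 ≈ 1.1079e+5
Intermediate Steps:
D(B, I) = -B/3
V = 1196/3 (V = (4 + 2*(-4))*(-1/3*8 - 97) = (4 - 8)*(-8/3 - 97) = -4*(-299/3) = 1196/3 ≈ 398.67)
43349/V + ((3136 + 13469)*(-23168 - 21197))/(-6656) = 43349/(1196/3) + ((3136 + 13469)*(-23168 - 21197))/(-6656) = 43349*(3/1196) + (16605*(-44365))*(-1/6656) = 130047/1196 - 736680825*(-1/6656) = 130047/1196 + 736680825/6656 = 16960304991/153088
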